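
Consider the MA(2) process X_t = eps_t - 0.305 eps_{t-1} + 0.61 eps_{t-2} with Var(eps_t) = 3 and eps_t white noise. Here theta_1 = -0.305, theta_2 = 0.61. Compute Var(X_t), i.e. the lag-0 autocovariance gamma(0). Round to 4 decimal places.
\gamma(0) = 4.3954

For an MA(q) process X_t = eps_t + sum_i theta_i eps_{t-i} with
Var(eps_t) = sigma^2, the variance is
  gamma(0) = sigma^2 * (1 + sum_i theta_i^2).
  sum_i theta_i^2 = (-0.305)^2 + (0.61)^2 = 0.093025 + 0.3721 = 0.465125.
  gamma(0) = 3 * (1 + 0.465125) = 3 * 1.465125 = 4.395375, which rounds to 4.3954.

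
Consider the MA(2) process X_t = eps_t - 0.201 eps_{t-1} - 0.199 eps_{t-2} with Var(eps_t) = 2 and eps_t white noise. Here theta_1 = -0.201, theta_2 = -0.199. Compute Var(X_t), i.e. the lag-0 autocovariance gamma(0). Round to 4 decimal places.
\gamma(0) = 2.1600

For an MA(q) process X_t = eps_t + sum_i theta_i eps_{t-i} with
Var(eps_t) = sigma^2, the variance is
  gamma(0) = sigma^2 * (1 + sum_i theta_i^2).
  sum_i theta_i^2 = (-0.201)^2 + (-0.199)^2 = 0.040401 + 0.039601 = 0.080002.
  gamma(0) = 2 * (1 + 0.080002) = 2 * 1.080002 = 2.160004, which rounds to 2.1600.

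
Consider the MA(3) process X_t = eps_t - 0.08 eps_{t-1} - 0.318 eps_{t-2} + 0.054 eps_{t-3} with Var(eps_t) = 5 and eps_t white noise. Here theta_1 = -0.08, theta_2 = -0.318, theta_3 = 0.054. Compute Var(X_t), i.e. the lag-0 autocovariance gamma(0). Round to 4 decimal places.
\gamma(0) = 5.5522

For an MA(q) process X_t = eps_t + sum_i theta_i eps_{t-i} with
Var(eps_t) = sigma^2, the variance is
  gamma(0) = sigma^2 * (1 + sum_i theta_i^2).
  sum_i theta_i^2 = (-0.08)^2 + (-0.318)^2 + (0.054)^2 = 0.0064 + 0.101124 + 0.002916 = 0.11044.
  gamma(0) = 5 * (1 + 0.11044) = 5 * 1.11044 = 5.5522.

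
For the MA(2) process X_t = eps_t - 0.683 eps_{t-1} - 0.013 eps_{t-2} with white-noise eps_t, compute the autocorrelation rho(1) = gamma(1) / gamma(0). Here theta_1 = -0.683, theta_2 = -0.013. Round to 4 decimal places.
\rho(1) = -0.4596

For an MA(q) process with theta_0 = 1, the autocovariance is
  gamma(k) = sigma^2 * sum_{i=0..q-k} theta_i * theta_{i+k},
and rho(k) = gamma(k) / gamma(0). Sigma^2 cancels.
  numerator   = (1)*(-0.683) + (-0.683)*(-0.013) = -0.674121.
  denominator = (1)^2 + (-0.683)^2 + (-0.013)^2 = 1.466658.
  rho(1) = -0.674121 / 1.466658 = -0.4596.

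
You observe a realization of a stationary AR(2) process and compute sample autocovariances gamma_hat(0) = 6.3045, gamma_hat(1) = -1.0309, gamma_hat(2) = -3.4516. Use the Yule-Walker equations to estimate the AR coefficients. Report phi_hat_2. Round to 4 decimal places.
\hat\phi_{2} = -0.5900

The Yule-Walker equations for an AR(p) process read, in matrix form,
  Gamma_p phi = r_p,   with   (Gamma_p)_{ij} = gamma(|i - j|),
                       (r_p)_i = gamma(i),   i,j = 1..p.
Substitute the sample gammas (Toeplitz matrix and right-hand side of size 2):
  Gamma_p = [[6.3045, -1.0309], [-1.0309, 6.3045]]
  r_p     = [-1.0309, -3.4516]
Written out:
  6.3045 phi_1 - 1.0309 phi_2 = -1.0309
  -1.0309 phi_1 + 6.3045 phi_2 = -3.4516
Solve by Cramer's rule:
  det = gamma(0)^2 - gamma(1)^2 = (6.3045)^2 - (-1.0309)^2 = 39.74672025 - 1.06275481 = 38.68396544
  phi_hat_1 = [gamma(1) gamma(0) - gamma(1) gamma(2)] / det = [(-1.0309)(6.3045) - (-1.0309)(-3.4516)] / 38.68396544 = -10.05756349 / 38.68396544 = -0.26
  phi_hat_2 = [gamma(0) gamma(2) - gamma(1)^2] / det = [(6.3045)(-3.4516) - (-1.0309)^2] / 38.68396544 = -22.82336701 / 38.68396544 = -0.59
So phi_hat = [-0.2600, -0.5900].
Therefore phi_hat_2 = -0.5900.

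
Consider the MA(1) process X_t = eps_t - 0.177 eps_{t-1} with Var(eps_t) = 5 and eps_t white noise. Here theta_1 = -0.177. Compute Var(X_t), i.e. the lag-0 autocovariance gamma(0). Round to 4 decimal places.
\gamma(0) = 5.1566

For an MA(q) process X_t = eps_t + sum_i theta_i eps_{t-i} with
Var(eps_t) = sigma^2, the variance is
  gamma(0) = sigma^2 * (1 + sum_i theta_i^2).
  sum_i theta_i^2 = (-0.177)^2 = 0.031329.
  gamma(0) = 5 * (1 + 0.031329) = 5 * 1.031329 = 5.156645, which rounds to 5.1566.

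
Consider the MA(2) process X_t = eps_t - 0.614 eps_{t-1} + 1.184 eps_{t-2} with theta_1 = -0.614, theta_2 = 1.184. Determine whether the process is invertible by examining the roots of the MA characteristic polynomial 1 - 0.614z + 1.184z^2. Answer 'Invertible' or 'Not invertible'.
\text{Not invertible}

The MA(q) characteristic polynomial is P(z) = 1 - 0.614z + 1.184z^2.
Invertibility requires all roots to lie outside the unit circle, i.e. |z| > 1 for every root.
Set 1 + (-0.614) z + (1.184) z^2 = 0, i.e. a z^2 + b z + c = 0 with a = 1.184, b = -0.614, c = 1.
Discriminant D = b^2 - 4ac = (-0.614)^2 - 4*(1.184)*1 = 0.376996 - (4.736) = -4.359004.
D < 0, so the roots are the complex-conjugate pair z = (-b +/- i sqrt(-D)) / (2a) = 0.2593 +/- 0.8817i.
For a conjugate pair |z|^2 = z * conj(z) = (product of roots) = c/a = 1/(1.184) = 0.844595, so |z| = sqrt(0.844595) = 0.919 for both roots.
Moduli of all roots: 0.9190, 0.9190.
All moduli strictly greater than 1? No.
Verdict: Not invertible.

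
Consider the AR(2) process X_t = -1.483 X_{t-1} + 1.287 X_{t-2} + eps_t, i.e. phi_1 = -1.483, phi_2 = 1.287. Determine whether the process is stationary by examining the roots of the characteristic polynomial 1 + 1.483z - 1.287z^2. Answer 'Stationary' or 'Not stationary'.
\text{Not stationary}

The AR(p) characteristic polynomial is P(z) = 1 + 1.483z - 1.287z^2.
Stationarity requires all roots to lie outside the unit circle, i.e. |z| > 1 for every root.
Set 1 + (1.483) z + (-1.287) z^2 = 0, i.e. a z^2 + b z + c = 0 with a = -1.287, b = 1.483, c = 1.
Discriminant D = b^2 - 4ac = (1.483)^2 - 4*(-1.287)*1 = 2.199289 - (-5.148) = 7.347289.
D >= 0, so the roots are real: z = (-b +/- sqrt(D)) / (2a) = (-1.483 +/- 2.710588) / (-2.574).
  z_1 = (-1.483 + 2.710588) / (-2.574) = -0.4769,   |z_1| = 0.4769.
  z_2 = (-1.483 - 2.710588) / (-2.574) = 1.6292,   |z_2| = 1.6292.
Moduli of all roots: 0.4769, 1.6292.
All moduli strictly greater than 1? No.
Verdict: Not stationary.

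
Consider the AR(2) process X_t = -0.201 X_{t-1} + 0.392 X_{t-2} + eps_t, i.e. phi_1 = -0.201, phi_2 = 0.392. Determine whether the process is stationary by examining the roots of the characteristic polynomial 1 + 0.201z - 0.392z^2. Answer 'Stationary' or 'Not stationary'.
\text{Stationary}

The AR(p) characteristic polynomial is P(z) = 1 + 0.201z - 0.392z^2.
Stationarity requires all roots to lie outside the unit circle, i.e. |z| > 1 for every root.
Set 1 + (0.201) z + (-0.392) z^2 = 0, i.e. a z^2 + b z + c = 0 with a = -0.392, b = 0.201, c = 1.
Discriminant D = b^2 - 4ac = (0.201)^2 - 4*(-0.392)*1 = 0.040401 - (-1.568) = 1.608401.
D >= 0, so the roots are real: z = (-b +/- sqrt(D)) / (2a) = (-0.201 +/- 1.268228) / (-0.784).
  z_1 = (-0.201 + 1.268228) / (-0.784) = -1.3613,   |z_1| = 1.3613.
  z_2 = (-0.201 - 1.268228) / (-0.784) = 1.874,   |z_2| = 1.874.
Moduli of all roots: 1.3613, 1.8740.
All moduli strictly greater than 1? Yes.
Verdict: Stationary.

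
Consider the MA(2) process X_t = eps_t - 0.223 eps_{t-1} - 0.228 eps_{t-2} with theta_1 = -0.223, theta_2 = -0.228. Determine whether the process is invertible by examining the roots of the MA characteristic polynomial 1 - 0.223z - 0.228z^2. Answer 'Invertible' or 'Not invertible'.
\text{Invertible}

The MA(q) characteristic polynomial is P(z) = 1 - 0.223z - 0.228z^2.
Invertibility requires all roots to lie outside the unit circle, i.e. |z| > 1 for every root.
Set 1 + (-0.223) z + (-0.228) z^2 = 0, i.e. a z^2 + b z + c = 0 with a = -0.228, b = -0.223, c = 1.
Discriminant D = b^2 - 4ac = (-0.223)^2 - 4*(-0.228)*1 = 0.049729 - (-0.912) = 0.961729.
D >= 0, so the roots are real: z = (-b +/- sqrt(D)) / (2a) = (0.223 +/- 0.980678) / (-0.456).
  z_1 = (0.223 + 0.980678) / (-0.456) = -2.6396,   |z_1| = 2.6396.
  z_2 = (0.223 - 0.980678) / (-0.456) = 1.6616,   |z_2| = 1.6616.
Moduli of all roots: 2.6396, 1.6616.
All moduli strictly greater than 1? Yes.
Verdict: Invertible.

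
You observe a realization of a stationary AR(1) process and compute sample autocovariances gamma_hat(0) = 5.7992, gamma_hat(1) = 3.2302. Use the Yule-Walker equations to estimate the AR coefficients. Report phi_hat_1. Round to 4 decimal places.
\hat\phi_{1} = 0.5570

The Yule-Walker equations for an AR(p) process read, in matrix form,
  Gamma_p phi = r_p,   with   (Gamma_p)_{ij} = gamma(|i - j|),
                       (r_p)_i = gamma(i),   i,j = 1..p.
Substitute the sample gammas (Toeplitz matrix and right-hand side of size 1):
  Gamma_p = [[5.7992]]
  r_p     = [3.2302]
With p = 1 this is the single equation gamma(0) phi_1 = gamma(1):
  phi_hat_1 = gamma(1) / gamma(0) = 3.2302 / 5.7992 = 0.5570.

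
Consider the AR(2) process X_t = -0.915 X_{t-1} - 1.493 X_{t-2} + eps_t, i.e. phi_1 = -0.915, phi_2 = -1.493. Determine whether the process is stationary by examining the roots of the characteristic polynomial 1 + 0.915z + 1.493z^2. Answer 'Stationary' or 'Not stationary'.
\text{Not stationary}

The AR(p) characteristic polynomial is P(z) = 1 + 0.915z + 1.493z^2.
Stationarity requires all roots to lie outside the unit circle, i.e. |z| > 1 for every root.
Set 1 + (0.915) z + (1.493) z^2 = 0, i.e. a z^2 + b z + c = 0 with a = 1.493, b = 0.915, c = 1.
Discriminant D = b^2 - 4ac = (0.915)^2 - 4*(1.493)*1 = 0.837225 - (5.972) = -5.134775.
D < 0, so the roots are the complex-conjugate pair z = (-b +/- i sqrt(-D)) / (2a) = -0.3064 +/- 0.7589i.
For a conjugate pair |z|^2 = z * conj(z) = (product of roots) = c/a = 1/(1.493) = 0.669792, so |z| = sqrt(0.669792) = 0.8184 for both roots.
Moduli of all roots: 0.8184, 0.8184.
All moduli strictly greater than 1? No.
Verdict: Not stationary.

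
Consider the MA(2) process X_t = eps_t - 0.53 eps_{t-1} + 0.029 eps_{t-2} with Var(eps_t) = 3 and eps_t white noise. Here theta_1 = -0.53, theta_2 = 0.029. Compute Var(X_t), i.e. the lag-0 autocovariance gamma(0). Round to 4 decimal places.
\gamma(0) = 3.8452

For an MA(q) process X_t = eps_t + sum_i theta_i eps_{t-i} with
Var(eps_t) = sigma^2, the variance is
  gamma(0) = sigma^2 * (1 + sum_i theta_i^2).
  sum_i theta_i^2 = (-0.53)^2 + (0.029)^2 = 0.2809 + 0.000841 = 0.281741.
  gamma(0) = 3 * (1 + 0.281741) = 3 * 1.281741 = 3.845223, which rounds to 3.8452.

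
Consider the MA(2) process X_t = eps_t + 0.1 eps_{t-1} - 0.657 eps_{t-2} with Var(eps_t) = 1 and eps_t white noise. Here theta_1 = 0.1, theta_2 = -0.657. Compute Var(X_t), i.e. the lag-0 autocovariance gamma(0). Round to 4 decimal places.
\gamma(0) = 1.4416

For an MA(q) process X_t = eps_t + sum_i theta_i eps_{t-i} with
Var(eps_t) = sigma^2, the variance is
  gamma(0) = sigma^2 * (1 + sum_i theta_i^2).
  sum_i theta_i^2 = (0.1)^2 + (-0.657)^2 = 0.01 + 0.431649 = 0.441649.
  gamma(0) = 1 * (1 + 0.441649) = 1 * 1.441649 = 1.441649, which rounds to 1.4416.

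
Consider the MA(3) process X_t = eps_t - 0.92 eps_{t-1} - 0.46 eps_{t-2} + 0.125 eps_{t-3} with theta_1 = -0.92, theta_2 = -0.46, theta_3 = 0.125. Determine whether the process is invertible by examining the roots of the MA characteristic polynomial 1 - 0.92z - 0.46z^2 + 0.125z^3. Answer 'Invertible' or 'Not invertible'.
\text{Not invertible}

The MA(q) characteristic polynomial is P(z) = 1 - 0.92z - 0.46z^2 + 0.125z^3.
Invertibility requires all roots to lie outside the unit circle, i.e. |z| > 1 for every root.
Degree 3: look for a simple real root z0 first, then factor out (1 - z/z0) and solve the remaining quadratic.
Testing z0 = -2: P(-2) = 1 + (-0.92)(-2) + (-0.46)(-2)^2 + (0.125)(-2)^3
  = 1 + (1.84) + (-1.84) + (-1) = 0.  So z_0 = -2 is a root, |z_0| = 2.
Divide out the factor (1 + 0.5 z) = (1 - z/z0) (since 1/z0 = -0.5):
  P(z) = (1 + 0.5 z)(1 + (-1.42) z + (0.25) z^2)
  [check: z-coef -1.42 - (-0.5) = -0.92; z^2-coef 0.25 - (-0.5)(-1.42) = -0.46; z^3-coef -(-0.5)(0.25) = 0.125.]
Remaining roots from the quadratic factor 1 + (-1.42) z + (0.25) z^2:
  Set 1 + (-1.42) z + (0.25) z^2 = 0, i.e. a z^2 + b z + c = 0 with a = 0.25, b = -1.42, c = 1.
  Discriminant D = b^2 - 4ac = (-1.42)^2 - 4*(0.25)*1 = 2.0164 - (1) = 1.0164.
  D >= 0, so the roots are real: z = (-b +/- sqrt(D)) / (2a) = (1.42 +/- 1.008167) / (0.5).
    z_1 = (1.42 + 1.008167) / (0.5) = 4.8563,   |z_1| = 4.8563.
    z_2 = (1.42 - 1.008167) / (0.5) = 0.8237,   |z_2| = 0.8237.
Moduli of all roots: 2.0000, 4.8563, 0.8237.
All moduli strictly greater than 1? No.
Verdict: Not invertible.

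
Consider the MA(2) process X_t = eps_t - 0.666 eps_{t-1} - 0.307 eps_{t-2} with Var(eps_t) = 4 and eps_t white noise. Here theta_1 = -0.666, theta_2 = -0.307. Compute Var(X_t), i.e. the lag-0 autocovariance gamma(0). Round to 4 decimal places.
\gamma(0) = 6.1512

For an MA(q) process X_t = eps_t + sum_i theta_i eps_{t-i} with
Var(eps_t) = sigma^2, the variance is
  gamma(0) = sigma^2 * (1 + sum_i theta_i^2).
  sum_i theta_i^2 = (-0.666)^2 + (-0.307)^2 = 0.443556 + 0.094249 = 0.537805.
  gamma(0) = 4 * (1 + 0.537805) = 4 * 1.537805 = 6.15122, which rounds to 6.1512.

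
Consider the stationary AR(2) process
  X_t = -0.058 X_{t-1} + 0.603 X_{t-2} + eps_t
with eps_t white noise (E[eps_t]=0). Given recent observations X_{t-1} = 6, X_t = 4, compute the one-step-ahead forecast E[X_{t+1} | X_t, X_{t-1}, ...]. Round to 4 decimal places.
E[X_{t+1} \mid \mathcal F_t] = 3.3860

For an AR(p) model X_t = c + sum_i phi_i X_{t-i} + eps_t, the
one-step-ahead conditional mean is
  E[X_{t+1} | X_t, ...] = c + sum_i phi_i X_{t+1-i}.
Substitute known values:
  E[X_{t+1} | ...] = (-0.058) * (4) + (0.603) * (6)
                   = 3.3860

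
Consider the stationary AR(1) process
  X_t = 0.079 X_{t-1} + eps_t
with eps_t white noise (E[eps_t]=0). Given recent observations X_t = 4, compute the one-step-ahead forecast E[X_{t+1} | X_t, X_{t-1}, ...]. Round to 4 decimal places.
E[X_{t+1} \mid \mathcal F_t] = 0.3160

For an AR(p) model X_t = c + sum_i phi_i X_{t-i} + eps_t, the
one-step-ahead conditional mean is
  E[X_{t+1} | X_t, ...] = c + sum_i phi_i X_{t+1-i}.
Substitute known values:
  E[X_{t+1} | ...] = (0.079) * (4)
                   = 0.3160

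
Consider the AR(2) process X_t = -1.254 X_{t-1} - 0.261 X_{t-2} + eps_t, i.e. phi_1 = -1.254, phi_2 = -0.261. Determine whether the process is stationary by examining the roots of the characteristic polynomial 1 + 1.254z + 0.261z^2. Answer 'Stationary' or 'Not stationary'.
\text{Stationary}

The AR(p) characteristic polynomial is P(z) = 1 + 1.254z + 0.261z^2.
Stationarity requires all roots to lie outside the unit circle, i.e. |z| > 1 for every root.
Set 1 + (1.254) z + (0.261) z^2 = 0, i.e. a z^2 + b z + c = 0 with a = 0.261, b = 1.254, c = 1.
Discriminant D = b^2 - 4ac = (1.254)^2 - 4*(0.261)*1 = 1.572516 - (1.044) = 0.528516.
D >= 0, so the roots are real: z = (-b +/- sqrt(D)) / (2a) = (-1.254 +/- 0.726991) / (0.522).
  z_1 = (-1.254 + 0.726991) / (0.522) = -1.0096,   |z_1| = 1.0096.
  z_2 = (-1.254 - 0.726991) / (0.522) = -3.795,   |z_2| = 3.795.
Moduli of all roots: 1.0096, 3.7950.
All moduli strictly greater than 1? Yes.
Verdict: Stationary.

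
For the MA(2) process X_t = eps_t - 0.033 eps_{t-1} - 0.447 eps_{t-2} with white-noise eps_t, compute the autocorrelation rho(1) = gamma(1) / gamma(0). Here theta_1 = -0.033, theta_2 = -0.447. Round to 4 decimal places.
\rho(1) = -0.0152

For an MA(q) process with theta_0 = 1, the autocovariance is
  gamma(k) = sigma^2 * sum_{i=0..q-k} theta_i * theta_{i+k},
and rho(k) = gamma(k) / gamma(0). Sigma^2 cancels.
  numerator   = (1)*(-0.033) + (-0.033)*(-0.447) = -0.018249.
  denominator = (1)^2 + (-0.033)^2 + (-0.447)^2 = 1.200898.
  rho(1) = -0.018249 / 1.200898 = -0.0152.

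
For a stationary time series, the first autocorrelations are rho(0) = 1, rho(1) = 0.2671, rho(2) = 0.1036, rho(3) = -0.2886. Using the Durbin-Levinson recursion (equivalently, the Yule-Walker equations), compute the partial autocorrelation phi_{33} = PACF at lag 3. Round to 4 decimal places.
\phi_{33} = -0.3499

The PACF at lag k is phi_{kk}, the last component of the solution
to the Yule-Walker system G_k phi = r_k where
  (G_k)_{ij} = rho(|i - j|), (r_k)_i = rho(i), i,j = 1..k.
Equivalently, Durbin-Levinson gives phi_{kk} iteratively:
  phi_{11} = rho(1)
  phi_{kk} = [rho(k) - sum_{j=1..k-1} phi_{k-1,j} rho(k-j)]
            / [1 - sum_{j=1..k-1} phi_{k-1,j} rho(j)],
  phi_{k,j} = phi_{k-1,j} - phi_{kk} phi_{k-1,k-j},  j = 1..k-1.
Step k = 1:
  phi_11 = rho(1) = 0.2671.
Step k = 2:
  phi_22 = [rho(2) - phi_11 rho(1)] / [1 - phi_11 rho(1)] = [0.1036 - (0.2671)(0.2671)] / [1 - (0.2671)(0.2671)]
         = 0.03225759 / 0.92865759 = 0.034736.
  Update: phi_21 = phi_11 - phi_22 phi_11 = 0.2671 - (0.034736)(0.2671) = 0.257822.
Step k = 3:
  phi_33 = [rho(3) - phi_21 rho(2) - phi_22 rho(1)] / [1 - phi_21 rho(1) - phi_22 rho(2)]
    numerator   = -0.2886 - (0.257822)(0.1036) - (0.034736)(0.2671) = -0.32458828
    denominator = 1 - (0.257822)(0.2671) - (0.034736)(0.1036) = 0.9275371
  phi_33 = -0.32458828 / 0.9275371 = -0.3499.
Therefore phi_{33} = -0.3499.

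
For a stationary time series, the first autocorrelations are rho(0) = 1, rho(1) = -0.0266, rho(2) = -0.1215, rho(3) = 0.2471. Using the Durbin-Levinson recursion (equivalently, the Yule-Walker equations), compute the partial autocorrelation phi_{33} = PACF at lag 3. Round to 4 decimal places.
\phi_{33} = 0.2440

The PACF at lag k is phi_{kk}, the last component of the solution
to the Yule-Walker system G_k phi = r_k where
  (G_k)_{ij} = rho(|i - j|), (r_k)_i = rho(i), i,j = 1..k.
Equivalently, Durbin-Levinson gives phi_{kk} iteratively:
  phi_{11} = rho(1)
  phi_{kk} = [rho(k) - sum_{j=1..k-1} phi_{k-1,j} rho(k-j)]
            / [1 - sum_{j=1..k-1} phi_{k-1,j} rho(j)],
  phi_{k,j} = phi_{k-1,j} - phi_{kk} phi_{k-1,k-j},  j = 1..k-1.
Step k = 1:
  phi_11 = rho(1) = -0.0266.
Step k = 2:
  phi_22 = [rho(2) - phi_11 rho(1)] / [1 - phi_11 rho(1)] = [-0.1215 - (-0.0266)(-0.0266)] / [1 - (-0.0266)(-0.0266)]
         = -0.12220756 / 0.99929244 = -0.122294.
  Update: phi_21 = phi_11 - phi_22 phi_11 = -0.0266 - (-0.122294)(-0.0266) = -0.029853.
Step k = 3:
  phi_33 = [rho(3) - phi_21 rho(2) - phi_22 rho(1)] / [1 - phi_21 rho(1) - phi_22 rho(2)]
    numerator   = 0.2471 - (-0.029853)(-0.1215) - (-0.122294)(-0.0266) = 0.24021983
    denominator = 1 - (-0.029853)(-0.0266) - (-0.122294)(-0.1215) = 0.98434718
  phi_33 = 0.24021983 / 0.98434718 = 0.244.
Therefore phi_{33} = 0.2440.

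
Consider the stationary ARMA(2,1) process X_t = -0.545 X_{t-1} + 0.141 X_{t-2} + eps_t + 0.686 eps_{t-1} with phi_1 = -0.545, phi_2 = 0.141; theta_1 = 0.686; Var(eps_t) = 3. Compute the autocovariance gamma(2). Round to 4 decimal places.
\gamma(2) = 0.1909

Multiply the model equation by X_{t-k} and take expectations. With theta_0 = psi_0 = 1 and psi_j the MA(infinity) weights, this gives
  gamma(k) - sum_i phi_i gamma(k-i) = c_k,
  c_k = sigma^2 * sum_{j=k..q} theta_j psi_{j-k}   (c_k = 0 for k > q),
using gamma(-m) = gamma(m).
psi-weights needed (psi_j = theta_j + sum_i phi_i psi_{j-i}):
  psi_1 = theta_1 + phi_1 = 0.686 + (-0.545) = 0.141
Right-hand sides:
  c_0 = sigma^2 (1 + theta_1 psi_1) = 3 * (1 + (0.686)(0.141)) = 3 * 1.096726 = 3.290178
  c_1 = sigma^2 theta_1 = 3 * (0.686) = 2.058
  c_2 = 0
Equations for k = 0, 1, 2 (AR order 2, c_2 = 0):
  (E0) gamma(0) = phi_1 gamma(1) + phi_2 gamma(2) + c_0
  (E1) gamma(1) = phi_1 gamma(0) + phi_2 gamma(1) + c_1
  (E2) gamma(2) = phi_1 gamma(1) + phi_2 gamma(0)
From (E1): gamma(1) = A gamma(0) + B with
  A = phi_1 / (1 - phi_2) = -0.545 / 0.859 = -0.634459,   B = c_1 / (1 - phi_2) = 2.058 / 0.859 = 2.395809.
Insert (E2) into (E0): gamma(0) (1 - phi_2^2) = phi_1 (1 + phi_2) gamma(1) + c_0.
  phi_1 (1 + phi_2) = (-0.545)(1.141) = -0.621845,   1 - phi_2^2 = 0.980119.
Replace gamma(1) by A gamma(0) + B and collect gamma(0):
  gamma(0) [0.980119 - (-0.621845)(-0.634459)] = (-0.621845)(2.395809) + 3.290178
  gamma(0) * 0.585584 = 1.800356
  gamma(0) = 1.800356 / 0.585584 = 3.074462.
  gamma(1) = A gamma(0) + B = (-0.634459)(3.074462) + (2.395809) = 0.44519.
  gamma(2) = phi_1 gamma(1) + phi_2 gamma(0) = (-0.545)(0.44519) + (0.141)(3.074462) = 0.190871.
Therefore gamma(2) = 0.1909 (to 4 decimal places).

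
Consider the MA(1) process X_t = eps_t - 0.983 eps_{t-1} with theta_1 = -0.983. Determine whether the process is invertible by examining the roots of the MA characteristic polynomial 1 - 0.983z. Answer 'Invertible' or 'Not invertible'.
\text{Invertible}

The MA(q) characteristic polynomial is P(z) = 1 - 0.983z.
Invertibility requires all roots to lie outside the unit circle, i.e. |z| > 1 for every root.
This is linear in z: 1 + (-0.983) z = 0  =>  z = -1/(-0.983) = 1.017294,  |z| = 1.017294.
Moduli of all roots: 1.0173.
All moduli strictly greater than 1? Yes.
Verdict: Invertible.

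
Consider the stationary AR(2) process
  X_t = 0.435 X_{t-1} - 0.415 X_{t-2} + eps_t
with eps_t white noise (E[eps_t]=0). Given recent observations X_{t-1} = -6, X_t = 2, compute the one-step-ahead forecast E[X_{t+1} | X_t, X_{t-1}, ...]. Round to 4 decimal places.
E[X_{t+1} \mid \mathcal F_t] = 3.3600

For an AR(p) model X_t = c + sum_i phi_i X_{t-i} + eps_t, the
one-step-ahead conditional mean is
  E[X_{t+1} | X_t, ...] = c + sum_i phi_i X_{t+1-i}.
Substitute known values:
  E[X_{t+1} | ...] = (0.435) * (2) + (-0.415) * (-6)
                   = 3.3600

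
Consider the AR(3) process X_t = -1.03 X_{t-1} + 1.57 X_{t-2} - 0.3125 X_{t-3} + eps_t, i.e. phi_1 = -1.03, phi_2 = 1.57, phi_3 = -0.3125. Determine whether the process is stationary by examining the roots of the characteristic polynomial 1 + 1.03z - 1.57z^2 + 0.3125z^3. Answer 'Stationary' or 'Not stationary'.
\text{Not stationary}

The AR(p) characteristic polynomial is P(z) = 1 + 1.03z - 1.57z^2 + 0.3125z^3.
Stationarity requires all roots to lie outside the unit circle, i.e. |z| > 1 for every root.
Degree 3: look for a simple real root z0 first, then factor out (1 - z/z0) and solve the remaining quadratic.
Testing z0 = 4: P(4) = 1 + (1.03)(4) + (-1.57)(4)^2 + (0.3125)(4)^3
  = 1 + (4.12) + (-25.12) + (20) = 0.  So z_0 = 4 is a root, |z_0| = 4.
Divide out the factor (1 - 0.25 z) = (1 - z/z0) (since 1/z0 = 0.25):
  P(z) = (1 - 0.25 z)(1 + (1.28) z + (-1.25) z^2)
  [check: z-coef 1.28 - (0.25) = 1.03; z^2-coef -1.25 - (0.25)(1.28) = -1.57; z^3-coef -(0.25)(-1.25) = 0.3125.]
Remaining roots from the quadratic factor 1 + (1.28) z + (-1.25) z^2:
  Set 1 + (1.28) z + (-1.25) z^2 = 0, i.e. a z^2 + b z + c = 0 with a = -1.25, b = 1.28, c = 1.
  Discriminant D = b^2 - 4ac = (1.28)^2 - 4*(-1.25)*1 = 1.6384 - (-5) = 6.6384.
  D >= 0, so the roots are real: z = (-b +/- sqrt(D)) / (2a) = (-1.28 +/- 2.576509) / (-2.5).
    z_1 = (-1.28 + 2.576509) / (-2.5) = -0.5186,   |z_1| = 0.5186.
    z_2 = (-1.28 - 2.576509) / (-2.5) = 1.5426,   |z_2| = 1.5426.
Moduli of all roots: 4.0000, 0.5186, 1.5426.
All moduli strictly greater than 1? No.
Verdict: Not stationary.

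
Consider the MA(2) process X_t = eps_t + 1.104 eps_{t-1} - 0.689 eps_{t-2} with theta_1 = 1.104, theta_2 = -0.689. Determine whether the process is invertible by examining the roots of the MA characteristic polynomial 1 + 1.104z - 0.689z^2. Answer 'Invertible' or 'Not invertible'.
\text{Not invertible}

The MA(q) characteristic polynomial is P(z) = 1 + 1.104z - 0.689z^2.
Invertibility requires all roots to lie outside the unit circle, i.e. |z| > 1 for every root.
Set 1 + (1.104) z + (-0.689) z^2 = 0, i.e. a z^2 + b z + c = 0 with a = -0.689, b = 1.104, c = 1.
Discriminant D = b^2 - 4ac = (1.104)^2 - 4*(-0.689)*1 = 1.218816 - (-2.756) = 3.974816.
D >= 0, so the roots are real: z = (-b +/- sqrt(D)) / (2a) = (-1.104 +/- 1.993694) / (-1.378).
  z_1 = (-1.104 + 1.993694) / (-1.378) = -0.6456,   |z_1| = 0.6456.
  z_2 = (-1.104 - 1.993694) / (-1.378) = 2.248,   |z_2| = 2.248.
Moduli of all roots: 0.6456, 2.2480.
All moduli strictly greater than 1? No.
Verdict: Not invertible.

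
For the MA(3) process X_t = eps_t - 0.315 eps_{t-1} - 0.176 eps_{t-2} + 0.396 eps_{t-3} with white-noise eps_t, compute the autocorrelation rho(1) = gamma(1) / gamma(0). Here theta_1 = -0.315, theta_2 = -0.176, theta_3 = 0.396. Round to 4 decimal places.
\rho(1) = -0.2558

For an MA(q) process with theta_0 = 1, the autocovariance is
  gamma(k) = sigma^2 * sum_{i=0..q-k} theta_i * theta_{i+k},
and rho(k) = gamma(k) / gamma(0). Sigma^2 cancels.
  numerator   = (1)*(-0.315) + (-0.315)*(-0.176) + (-0.176)*(0.396) = -0.329256.
  denominator = (1)^2 + (-0.315)^2 + (-0.176)^2 + (0.396)^2 = 1.287017.
  rho(1) = -0.329256 / 1.287017 = -0.2558.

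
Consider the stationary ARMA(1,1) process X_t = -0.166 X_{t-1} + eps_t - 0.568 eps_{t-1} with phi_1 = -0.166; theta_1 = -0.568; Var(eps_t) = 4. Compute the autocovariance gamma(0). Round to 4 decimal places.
\gamma(0) = 6.2161

Multiply the model equation by X_{t-k} and take expectations. With theta_0 = psi_0 = 1 and psi_j the MA(infinity) weights, this gives
  gamma(k) - sum_i phi_i gamma(k-i) = c_k,
  c_k = sigma^2 * sum_{j=k..q} theta_j psi_{j-k}   (c_k = 0 for k > q),
using gamma(-m) = gamma(m).
psi-weights needed (psi_j = theta_j + sum_i phi_i psi_{j-i}):
  psi_1 = theta_1 + phi_1 = -0.568 + (-0.166) = -0.734
Right-hand sides:
  c_0 = sigma^2 (1 + theta_1 psi_1) = 4 * (1 + (-0.568)(-0.734)) = 4 * 1.416912 = 5.667648
  c_1 = sigma^2 theta_1 = 4 * (-0.568) = -2.272
  c_2 = 0
Equations for k = 0 and k = 1 (AR order 1):
  gamma(0) = phi_1 gamma(1) + c_0
  gamma(1) = phi_1 gamma(0) + c_1
Substituting the second into the first: gamma(0) (1 - phi_1^2) = c_0 + phi_1 c_1, so
  gamma(0) = (c_0 + phi_1 c_1) / (1 - phi_1^2) = (5.667648 + (-0.166)(-2.272)) / (1 - (-0.166)^2) = 6.0448 / 0.972444 = 6.216091.
Therefore gamma(0) = 6.2161 (to 4 decimal places).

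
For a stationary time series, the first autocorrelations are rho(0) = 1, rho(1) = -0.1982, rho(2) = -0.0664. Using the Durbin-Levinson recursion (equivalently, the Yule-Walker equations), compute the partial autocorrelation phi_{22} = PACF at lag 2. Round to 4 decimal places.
\phi_{22} = -0.1100

The PACF at lag k is phi_{kk}, the last component of the solution
to the Yule-Walker system G_k phi = r_k where
  (G_k)_{ij} = rho(|i - j|), (r_k)_i = rho(i), i,j = 1..k.
Equivalently, Durbin-Levinson gives phi_{kk} iteratively:
  phi_{11} = rho(1)
  phi_{kk} = [rho(k) - sum_{j=1..k-1} phi_{k-1,j} rho(k-j)]
            / [1 - sum_{j=1..k-1} phi_{k-1,j} rho(j)],
  phi_{k,j} = phi_{k-1,j} - phi_{kk} phi_{k-1,k-j},  j = 1..k-1.
Step k = 1:
  phi_11 = rho(1) = -0.1982.
Step k = 2:
  phi_22 = [rho(2) - phi_11 rho(1)] / [1 - phi_11 rho(1)] = [-0.0664 - (-0.1982)(-0.1982)] / [1 - (-0.1982)(-0.1982)]
         = -0.10568324 / 0.96071676 = -0.11.
Therefore phi_{22} = -0.1100.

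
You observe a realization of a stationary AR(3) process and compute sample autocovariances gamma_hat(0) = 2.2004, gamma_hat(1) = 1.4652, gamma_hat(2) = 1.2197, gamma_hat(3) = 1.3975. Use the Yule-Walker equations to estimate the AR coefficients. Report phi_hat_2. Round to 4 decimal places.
\hat\phi_{2} = -0.0071

The Yule-Walker equations for an AR(p) process read, in matrix form,
  Gamma_p phi = r_p,   with   (Gamma_p)_{ij} = gamma(|i - j|),
                       (r_p)_i = gamma(i),   i,j = 1..p.
Substitute the sample gammas (Toeplitz matrix and right-hand side of size 3):
  Gamma_p = [[2.2004, 1.4652, 1.2197], [1.4652, 2.2004, 1.4652], [1.2197, 1.4652, 2.2004]]
  r_p     = [1.4652, 1.2197, 1.3975]
Written out (R1..R3):
  (R1) 2.2004 phi_1 + 1.4652 phi_2 + 1.2197 phi_3 = 1.4652
  (R2) 1.4652 phi_1 + 2.2004 phi_2 + 1.4652 phi_3 = 1.2197
  (R3) 1.2197 phi_1 + 1.4652 phi_2 + 2.2004 phi_3 = 1.3975
Gaussian elimination:
  R2 <- R2 - (1.4652/2.2004) R1 = R2 - (0.665879) R1:  1.224754 phi_2 + 0.653027 phi_3 = 0.244054
  R3 <- R3 - (1.2197/2.2004) R1 = R3 - (0.554308) R1:  0.653027 phi_2 + 1.52431 phi_3 = 0.585327
  R3 <- R3 - (0.653027/1.224754) R2 = R3 - (0.533191) R2:  1.176122 phi_3 = 0.4552
Back-substitution:
  phi_hat_3 = 0.4552 / 1.176122 = 0.387035
  phi_hat_2 = (0.244054 - (0.653027)(0.387035)) / 1.224754 = -0.007095
  phi_hat_1 = (1.4652 - (1.4652)(-0.007095) - (1.2197)(0.387035)) / 2.2004 = 0.456067
So phi_hat = [0.4561, -0.0071, 0.3870].
Therefore phi_hat_2 = -0.0071.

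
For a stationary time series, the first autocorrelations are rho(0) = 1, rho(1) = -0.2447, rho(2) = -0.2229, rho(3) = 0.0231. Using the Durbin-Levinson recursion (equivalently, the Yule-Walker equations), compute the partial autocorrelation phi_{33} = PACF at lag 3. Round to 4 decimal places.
\phi_{33} = -0.1420

The PACF at lag k is phi_{kk}, the last component of the solution
to the Yule-Walker system G_k phi = r_k where
  (G_k)_{ij} = rho(|i - j|), (r_k)_i = rho(i), i,j = 1..k.
Equivalently, Durbin-Levinson gives phi_{kk} iteratively:
  phi_{11} = rho(1)
  phi_{kk} = [rho(k) - sum_{j=1..k-1} phi_{k-1,j} rho(k-j)]
            / [1 - sum_{j=1..k-1} phi_{k-1,j} rho(j)],
  phi_{k,j} = phi_{k-1,j} - phi_{kk} phi_{k-1,k-j},  j = 1..k-1.
Step k = 1:
  phi_11 = rho(1) = -0.2447.
Step k = 2:
  phi_22 = [rho(2) - phi_11 rho(1)] / [1 - phi_11 rho(1)] = [-0.2229 - (-0.2447)(-0.2447)] / [1 - (-0.2447)(-0.2447)]
         = -0.28277809 / 0.94012191 = -0.300789.
  Update: phi_21 = phi_11 - phi_22 phi_11 = -0.2447 - (-0.300789)(-0.2447) = -0.318303.
Step k = 3:
  phi_33 = [rho(3) - phi_21 rho(2) - phi_22 rho(1)] / [1 - phi_21 rho(1) - phi_22 rho(2)]
    numerator   = 0.0231 - (-0.318303)(-0.2229) - (-0.300789)(-0.2447) = -0.12145275
    denominator = 1 - (-0.318303)(-0.2447) - (-0.300789)(-0.2229) = 0.85506544
  phi_33 = -0.12145275 / 0.85506544 = -0.142.
Therefore phi_{33} = -0.1420.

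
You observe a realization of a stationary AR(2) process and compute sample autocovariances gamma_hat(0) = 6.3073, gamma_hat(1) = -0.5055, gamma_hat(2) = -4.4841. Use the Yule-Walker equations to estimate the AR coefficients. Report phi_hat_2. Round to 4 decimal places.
\hat\phi_{2} = -0.7220

The Yule-Walker equations for an AR(p) process read, in matrix form,
  Gamma_p phi = r_p,   with   (Gamma_p)_{ij} = gamma(|i - j|),
                       (r_p)_i = gamma(i),   i,j = 1..p.
Substitute the sample gammas (Toeplitz matrix and right-hand side of size 2):
  Gamma_p = [[6.3073, -0.5055], [-0.5055, 6.3073]]
  r_p     = [-0.5055, -4.4841]
Written out:
  6.3073 phi_1 - 0.5055 phi_2 = -0.5055
  -0.5055 phi_1 + 6.3073 phi_2 = -4.4841
Solve by Cramer's rule:
  det = gamma(0)^2 - gamma(1)^2 = (6.3073)^2 - (-0.5055)^2 = 39.78203329 - 0.25553025 = 39.52650304
  phi_hat_1 = [gamma(1) gamma(0) - gamma(1) gamma(2)] / det = [(-0.5055)(6.3073) - (-0.5055)(-4.4841)] / 39.52650304 = -5.4550527 / 39.52650304 = -0.138
  phi_hat_2 = [gamma(0) gamma(2) - gamma(1)^2] / det = [(6.3073)(-4.4841) - (-0.5055)^2] / 39.52650304 = -28.53809418 / 39.52650304 = -0.722
So phi_hat = [-0.1380, -0.7220].
Therefore phi_hat_2 = -0.7220.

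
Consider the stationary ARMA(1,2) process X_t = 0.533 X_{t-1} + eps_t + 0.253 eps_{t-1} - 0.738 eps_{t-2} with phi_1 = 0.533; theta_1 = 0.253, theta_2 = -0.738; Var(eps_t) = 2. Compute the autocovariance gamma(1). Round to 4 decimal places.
\gamma(1) = 1.2220

Multiply the model equation by X_{t-k} and take expectations. With theta_0 = psi_0 = 1 and psi_j the MA(infinity) weights, this gives
  gamma(k) - sum_i phi_i gamma(k-i) = c_k,
  c_k = sigma^2 * sum_{j=k..q} theta_j psi_{j-k}   (c_k = 0 for k > q),
using gamma(-m) = gamma(m).
psi-weights needed (psi_j = theta_j + sum_i phi_i psi_{j-i}):
  psi_1 = theta_1 + phi_1 = 0.253 + (0.533) = 0.786
  psi_2 = theta_2 + phi_1 psi_1 = -0.738 + (0.533)(0.786) = -0.319062
Right-hand sides:
  c_0 = sigma^2 (1 + theta_1 psi_1 + theta_2 psi_2) = 2 * (1 + (0.253)(0.786) + (-0.738)(-0.319062)) = 2 * 1.434326 = 2.868652
  c_1 = sigma^2 (theta_1 + theta_2 psi_1) = 2 * (0.253 + (-0.738)(0.786)) = -0.654136
  c_2 = sigma^2 theta_2 = 2 * (-0.738) = -1.476
Equations for k = 0 and k = 1 (AR order 1):
  gamma(0) = phi_1 gamma(1) + c_0
  gamma(1) = phi_1 gamma(0) + c_1
Substituting the second into the first: gamma(0) (1 - phi_1^2) = c_0 + phi_1 c_1, so
  gamma(0) = (c_0 + phi_1 c_1) / (1 - phi_1^2) = (2.868652 + (0.533)(-0.654136)) / (1 - (0.533)^2) = 2.519997 / 0.715911 = 3.519986.
  gamma(1) = phi_1 gamma(0) + c_1 = (0.533)(3.519986) + (-0.654136) = 1.222017.
Therefore gamma(1) = 1.2220 (to 4 decimal places).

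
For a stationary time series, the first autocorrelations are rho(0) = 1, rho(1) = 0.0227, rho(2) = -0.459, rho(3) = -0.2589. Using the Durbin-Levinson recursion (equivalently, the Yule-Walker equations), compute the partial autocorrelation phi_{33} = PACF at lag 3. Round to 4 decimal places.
\phi_{33} = -0.2959

The PACF at lag k is phi_{kk}, the last component of the solution
to the Yule-Walker system G_k phi = r_k where
  (G_k)_{ij} = rho(|i - j|), (r_k)_i = rho(i), i,j = 1..k.
Equivalently, Durbin-Levinson gives phi_{kk} iteratively:
  phi_{11} = rho(1)
  phi_{kk} = [rho(k) - sum_{j=1..k-1} phi_{k-1,j} rho(k-j)]
            / [1 - sum_{j=1..k-1} phi_{k-1,j} rho(j)],
  phi_{k,j} = phi_{k-1,j} - phi_{kk} phi_{k-1,k-j},  j = 1..k-1.
Step k = 1:
  phi_11 = rho(1) = 0.0227.
Step k = 2:
  phi_22 = [rho(2) - phi_11 rho(1)] / [1 - phi_11 rho(1)] = [-0.459 - (0.0227)(0.0227)] / [1 - (0.0227)(0.0227)]
         = -0.45951529 / 0.99948471 = -0.459752.
  Update: phi_21 = phi_11 - phi_22 phi_11 = 0.0227 - (-0.459752)(0.0227) = 0.033136.
Step k = 3:
  phi_33 = [rho(3) - phi_21 rho(2) - phi_22 rho(1)] / [1 - phi_21 rho(1) - phi_22 rho(2)]
    numerator   = -0.2589 - (0.033136)(-0.459) - (-0.459752)(0.0227) = -0.23325403
    denominator = 1 - (0.033136)(0.0227) - (-0.459752)(-0.459) = 0.78822155
  phi_33 = -0.23325403 / 0.78822155 = -0.2959.
Therefore phi_{33} = -0.2959.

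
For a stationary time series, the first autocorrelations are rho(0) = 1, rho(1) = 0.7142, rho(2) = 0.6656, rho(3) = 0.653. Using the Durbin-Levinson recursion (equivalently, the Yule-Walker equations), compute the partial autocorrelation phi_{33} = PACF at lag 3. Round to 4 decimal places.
\phi_{33} = 0.2311

The PACF at lag k is phi_{kk}, the last component of the solution
to the Yule-Walker system G_k phi = r_k where
  (G_k)_{ij} = rho(|i - j|), (r_k)_i = rho(i), i,j = 1..k.
Equivalently, Durbin-Levinson gives phi_{kk} iteratively:
  phi_{11} = rho(1)
  phi_{kk} = [rho(k) - sum_{j=1..k-1} phi_{k-1,j} rho(k-j)]
            / [1 - sum_{j=1..k-1} phi_{k-1,j} rho(j)],
  phi_{k,j} = phi_{k-1,j} - phi_{kk} phi_{k-1,k-j},  j = 1..k-1.
Step k = 1:
  phi_11 = rho(1) = 0.7142.
Step k = 2:
  phi_22 = [rho(2) - phi_11 rho(1)] / [1 - phi_11 rho(1)] = [0.6656 - (0.7142)(0.7142)] / [1 - (0.7142)(0.7142)]
         = 0.15551836 / 0.48991836 = 0.317437.
  Update: phi_21 = phi_11 - phi_22 phi_11 = 0.7142 - (0.317437)(0.7142) = 0.487486.
Step k = 3:
  phi_33 = [rho(3) - phi_21 rho(2) - phi_22 rho(1)] / [1 - phi_21 rho(1) - phi_22 rho(2)]
    numerator   = 0.653 - (0.487486)(0.6656) - (0.317437)(0.7142) = 0.10181541
    denominator = 1 - (0.487486)(0.7142) - (0.317437)(0.6656) = 0.44055103
  phi_33 = 0.10181541 / 0.44055103 = 0.2311.
Therefore phi_{33} = 0.2311.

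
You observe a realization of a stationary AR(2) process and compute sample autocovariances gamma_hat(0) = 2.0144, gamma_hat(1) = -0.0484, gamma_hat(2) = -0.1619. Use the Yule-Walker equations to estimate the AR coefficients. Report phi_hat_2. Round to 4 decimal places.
\hat\phi_{2} = -0.0810

The Yule-Walker equations for an AR(p) process read, in matrix form,
  Gamma_p phi = r_p,   with   (Gamma_p)_{ij} = gamma(|i - j|),
                       (r_p)_i = gamma(i),   i,j = 1..p.
Substitute the sample gammas (Toeplitz matrix and right-hand side of size 2):
  Gamma_p = [[2.0144, -0.0484], [-0.0484, 2.0144]]
  r_p     = [-0.0484, -0.1619]
Written out:
  2.0144 phi_1 - 0.0484 phi_2 = -0.0484
  -0.0484 phi_1 + 2.0144 phi_2 = -0.1619
Solve by Cramer's rule:
  det = gamma(0)^2 - gamma(1)^2 = (2.0144)^2 - (-0.0484)^2 = 4.05780736 - 0.00234256 = 4.0554648
  phi_hat_1 = [gamma(1) gamma(0) - gamma(1) gamma(2)] / det = [(-0.0484)(2.0144) - (-0.0484)(-0.1619)] / 4.0554648 = -0.10533292 / 4.0554648 = -0.026
  phi_hat_2 = [gamma(0) gamma(2) - gamma(1)^2] / det = [(2.0144)(-0.1619) - (-0.0484)^2] / 4.0554648 = -0.32847392 / 4.0554648 = -0.081
So phi_hat = [-0.0260, -0.0810].
Therefore phi_hat_2 = -0.0810.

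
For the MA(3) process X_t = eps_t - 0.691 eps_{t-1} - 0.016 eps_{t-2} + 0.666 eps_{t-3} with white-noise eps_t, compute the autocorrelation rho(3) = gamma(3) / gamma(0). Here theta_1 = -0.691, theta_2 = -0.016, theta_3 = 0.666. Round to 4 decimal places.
\rho(3) = 0.3466

For an MA(q) process with theta_0 = 1, the autocovariance is
  gamma(k) = sigma^2 * sum_{i=0..q-k} theta_i * theta_{i+k},
and rho(k) = gamma(k) / gamma(0). Sigma^2 cancels.
  numerator   = (1)*(0.666) = 0.666.
  denominator = (1)^2 + (-0.691)^2 + (-0.016)^2 + (0.666)^2 = 1.921293.
  rho(3) = 0.666 / 1.921293 = 0.3466.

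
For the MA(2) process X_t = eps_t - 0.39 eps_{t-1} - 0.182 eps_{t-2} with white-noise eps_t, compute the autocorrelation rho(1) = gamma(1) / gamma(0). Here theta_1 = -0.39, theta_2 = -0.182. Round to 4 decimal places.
\rho(1) = -0.2692

For an MA(q) process with theta_0 = 1, the autocovariance is
  gamma(k) = sigma^2 * sum_{i=0..q-k} theta_i * theta_{i+k},
and rho(k) = gamma(k) / gamma(0). Sigma^2 cancels.
  numerator   = (1)*(-0.39) + (-0.39)*(-0.182) = -0.31902.
  denominator = (1)^2 + (-0.39)^2 + (-0.182)^2 = 1.185224.
  rho(1) = -0.31902 / 1.185224 = -0.2692.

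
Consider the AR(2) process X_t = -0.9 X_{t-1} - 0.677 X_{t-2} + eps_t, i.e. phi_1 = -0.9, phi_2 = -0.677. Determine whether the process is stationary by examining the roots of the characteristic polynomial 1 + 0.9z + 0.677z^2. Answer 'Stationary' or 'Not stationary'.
\text{Stationary}

The AR(p) characteristic polynomial is P(z) = 1 + 0.9z + 0.677z^2.
Stationarity requires all roots to lie outside the unit circle, i.e. |z| > 1 for every root.
Set 1 + (0.9) z + (0.677) z^2 = 0, i.e. a z^2 + b z + c = 0 with a = 0.677, b = 0.9, c = 1.
Discriminant D = b^2 - 4ac = (0.9)^2 - 4*(0.677)*1 = 0.81 - (2.708) = -1.898.
D < 0, so the roots are the complex-conjugate pair z = (-b +/- i sqrt(-D)) / (2a) = -0.6647 +/- 1.0175i.
For a conjugate pair |z|^2 = z * conj(z) = (product of roots) = c/a = 1/(0.677) = 1.477105, so |z| = sqrt(1.477105) = 1.2154 for both roots.
Moduli of all roots: 1.2154, 1.2154.
All moduli strictly greater than 1? Yes.
Verdict: Stationary.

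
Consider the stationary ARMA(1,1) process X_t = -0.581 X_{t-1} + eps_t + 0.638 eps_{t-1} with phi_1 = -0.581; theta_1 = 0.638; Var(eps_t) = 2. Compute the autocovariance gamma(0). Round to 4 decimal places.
\gamma(0) = 2.0098

Multiply the model equation by X_{t-k} and take expectations. With theta_0 = psi_0 = 1 and psi_j the MA(infinity) weights, this gives
  gamma(k) - sum_i phi_i gamma(k-i) = c_k,
  c_k = sigma^2 * sum_{j=k..q} theta_j psi_{j-k}   (c_k = 0 for k > q),
using gamma(-m) = gamma(m).
psi-weights needed (psi_j = theta_j + sum_i phi_i psi_{j-i}):
  psi_1 = theta_1 + phi_1 = 0.638 + (-0.581) = 0.057
Right-hand sides:
  c_0 = sigma^2 (1 + theta_1 psi_1) = 2 * (1 + (0.638)(0.057)) = 2 * 1.036366 = 2.072732
  c_1 = sigma^2 theta_1 = 2 * (0.638) = 1.276
  c_2 = 0
Equations for k = 0 and k = 1 (AR order 1):
  gamma(0) = phi_1 gamma(1) + c_0
  gamma(1) = phi_1 gamma(0) + c_1
Substituting the second into the first: gamma(0) (1 - phi_1^2) = c_0 + phi_1 c_1, so
  gamma(0) = (c_0 + phi_1 c_1) / (1 - phi_1^2) = (2.072732 + (-0.581)(1.276)) / (1 - (-0.581)^2) = 1.331376 / 0.662439 = 2.009809.
Therefore gamma(0) = 2.0098 (to 4 decimal places).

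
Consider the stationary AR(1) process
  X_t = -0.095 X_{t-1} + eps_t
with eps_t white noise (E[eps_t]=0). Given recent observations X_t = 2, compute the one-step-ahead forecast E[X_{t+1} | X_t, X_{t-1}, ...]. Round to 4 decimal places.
E[X_{t+1} \mid \mathcal F_t] = -0.1900

For an AR(p) model X_t = c + sum_i phi_i X_{t-i} + eps_t, the
one-step-ahead conditional mean is
  E[X_{t+1} | X_t, ...] = c + sum_i phi_i X_{t+1-i}.
Substitute known values:
  E[X_{t+1} | ...] = (-0.095) * (2)
                   = -0.1900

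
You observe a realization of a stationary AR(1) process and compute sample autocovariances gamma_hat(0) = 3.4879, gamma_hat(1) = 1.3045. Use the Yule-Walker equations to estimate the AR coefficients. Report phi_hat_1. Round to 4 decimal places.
\hat\phi_{1} = 0.3740

The Yule-Walker equations for an AR(p) process read, in matrix form,
  Gamma_p phi = r_p,   with   (Gamma_p)_{ij} = gamma(|i - j|),
                       (r_p)_i = gamma(i),   i,j = 1..p.
Substitute the sample gammas (Toeplitz matrix and right-hand side of size 1):
  Gamma_p = [[3.4879]]
  r_p     = [1.3045]
With p = 1 this is the single equation gamma(0) phi_1 = gamma(1):
  phi_hat_1 = gamma(1) / gamma(0) = 1.3045 / 3.4879 = 0.3740.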